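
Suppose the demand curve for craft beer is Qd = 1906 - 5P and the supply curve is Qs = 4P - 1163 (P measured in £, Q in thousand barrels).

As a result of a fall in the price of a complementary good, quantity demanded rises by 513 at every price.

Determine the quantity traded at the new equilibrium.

429

Solve the original market: 1906 - 5P = 4P - 1163, hence P = 341 and Q = 201.
The shock moves the curves to Qd = 2419 - 5P and Qs = 4P - 1163.
Setting them equal: 2419 - 5P = 4P - 1163 → 3582 = 9P, so P = 398 and Q = 429.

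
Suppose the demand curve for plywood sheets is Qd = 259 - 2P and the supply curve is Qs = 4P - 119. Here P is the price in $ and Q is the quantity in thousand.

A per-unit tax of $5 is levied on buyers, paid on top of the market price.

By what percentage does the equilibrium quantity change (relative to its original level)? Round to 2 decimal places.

Before the shock: 259 - 2P = 4P - 119 ⇒ 378 = 6P ⇒ P = 63, Q = 133.
Since buyers pay the price plus the tax, the effective demand curve becomes Qd = 249 - 2P.
New equilibrium: 249 - 2P = 4P - 119 ⇒ 368 = 6P ⇒ P = 184/3 ≈ 61.3333, Q = 379/3 ≈ 126.3333.
%ΔQ = (126.3333 − 133) / 133 × 100 = -5.01%.

-5.01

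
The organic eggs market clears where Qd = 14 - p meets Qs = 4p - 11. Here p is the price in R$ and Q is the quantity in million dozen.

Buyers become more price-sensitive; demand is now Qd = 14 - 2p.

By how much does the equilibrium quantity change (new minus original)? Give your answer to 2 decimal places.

Original equilibrium: 14 - p = 4p - 11 gives 25 = 5p, so p = 5 and Q = 9.
The new curves are Qd = 14 - 2p (demand) and Qs = 4p - 11 (supply).
New equilibrium: 14 - 2p = 4p - 11 ⇒ 25 = 6p ⇒ p = 25/6 ≈ 4.1667, Q = 17/3 ≈ 5.6667.
ΔQ = 5.6667 − 9 = -3.33.

-3.33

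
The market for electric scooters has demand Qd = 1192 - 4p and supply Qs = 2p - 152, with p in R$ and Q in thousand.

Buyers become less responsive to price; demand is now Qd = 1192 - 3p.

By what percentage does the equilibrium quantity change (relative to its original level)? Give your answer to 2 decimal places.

+30.27

Before the shock: 1192 - 4p = 2p - 152 ⇒ 1344 = 6p ⇒ p = 224, Q = 296.
The new curves are Qd = 1192 - 3p (demand) and Qs = 2p - 152 (supply).
Setting them equal: 1192 - 3p = 2p - 152 → 1344 = 5p, so p = 268.8 and Q = 385.6.
%ΔQ = (385.6 − 296) / 296 × 100 = +30.27%.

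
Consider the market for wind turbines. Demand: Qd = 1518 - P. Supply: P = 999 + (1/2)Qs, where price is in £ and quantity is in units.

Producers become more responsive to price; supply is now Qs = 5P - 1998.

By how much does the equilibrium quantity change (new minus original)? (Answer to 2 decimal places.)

+586.00

Solve the original market: 1518 - P = 2P - 1998, hence P = 1172 and Q = 346.
After the shift, demand is Qd = 1518 - P and supply is Qs = 5P - 1998.
Setting them equal: 1518 - P = 5P - 1998 → 3516 = 6P, so P = 586 and Q = 932.
ΔQ = 932 − 346 = +586.00.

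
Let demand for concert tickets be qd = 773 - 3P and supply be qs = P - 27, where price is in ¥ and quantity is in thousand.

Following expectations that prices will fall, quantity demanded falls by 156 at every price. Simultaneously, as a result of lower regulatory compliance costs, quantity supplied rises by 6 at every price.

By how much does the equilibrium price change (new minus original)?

-40.5

Solve the original market: 773 - 3P = P - 27, hence P = 200 and q = 173.
After the shift, demand is qd = 617 - 3P and supply is qs = P - 21.
Setting them equal: 617 - 3P = P - 21 → 638 = 4P, so P = 159.5 and q = 138.5.
ΔP = 159.5 − 200 = -40.5.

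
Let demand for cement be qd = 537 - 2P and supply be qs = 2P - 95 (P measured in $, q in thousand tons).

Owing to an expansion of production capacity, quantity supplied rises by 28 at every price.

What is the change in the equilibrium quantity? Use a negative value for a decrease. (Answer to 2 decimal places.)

Before the shock: 537 - 2P = 2P - 95 ⇒ 632 = 4P ⇒ P = 158, q = 221.
The new curves are qd = 537 - 2P (demand) and qs = 2P - 67 (supply).
New equilibrium: 537 - 2P = 2P - 67 ⇒ 604 = 4P ⇒ P = 151, q = 235.
Δq = 235 − 221 = +14.00.

+14.00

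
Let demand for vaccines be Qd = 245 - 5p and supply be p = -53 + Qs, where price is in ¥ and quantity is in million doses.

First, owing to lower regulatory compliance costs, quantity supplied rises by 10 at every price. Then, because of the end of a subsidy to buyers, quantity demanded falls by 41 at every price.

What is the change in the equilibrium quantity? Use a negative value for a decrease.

Initially, 245 - 5p = p + 53, so 192 = 6p and p = 32, Q = 85.
The new curves are Qd = 204 - 5p (demand) and Qs = p + 63 (supply).
New equilibrium: 204 - 5p = p + 63 ⇒ 141 = 6p ⇒ p = 23.5, Q = 86.5.
ΔQ = 86.5 − 85 = +1.5.

+1.5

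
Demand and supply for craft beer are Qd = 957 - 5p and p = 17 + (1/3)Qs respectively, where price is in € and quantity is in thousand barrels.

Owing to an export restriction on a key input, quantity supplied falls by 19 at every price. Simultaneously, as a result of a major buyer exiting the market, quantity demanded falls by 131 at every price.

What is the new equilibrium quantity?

266

Solve the original market: 957 - 5p = 3p - 51, hence p = 126 and Q = 327.
After the shift, demand is Qd = 826 - 5p and supply is Qs = 3p - 70.
Equate the new curves: 826 - 5p = 3p - 70, giving 896 = 8p, p = 112, Q = 266.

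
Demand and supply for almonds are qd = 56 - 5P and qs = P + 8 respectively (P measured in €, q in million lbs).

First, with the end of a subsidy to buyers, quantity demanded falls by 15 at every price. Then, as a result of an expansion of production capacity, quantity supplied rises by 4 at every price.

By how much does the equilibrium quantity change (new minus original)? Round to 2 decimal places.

+0.83

Initially, 56 - 5P = P + 8, so 48 = 6P and P = 8, q = 16.
With the change applied: demand qd = 41 - 5P, supply qs = P + 12.
New equilibrium: 41 - 5P = P + 12 ⇒ 29 = 6P ⇒ P = 29/6 ≈ 4.8333, q = 101/6 ≈ 16.8333.
Δq = 16.8333 − 16 = +0.83.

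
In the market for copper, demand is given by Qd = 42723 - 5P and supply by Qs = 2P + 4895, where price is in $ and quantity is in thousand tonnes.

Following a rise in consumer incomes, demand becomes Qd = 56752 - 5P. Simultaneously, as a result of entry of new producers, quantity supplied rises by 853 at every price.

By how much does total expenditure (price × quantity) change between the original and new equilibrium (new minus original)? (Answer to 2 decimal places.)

Initially, 42723 - 5P = 2P + 4895, so 37828 = 7P and P = 5404, Q = 15703.
With the change applied: demand Qd = 56752 - 5P, supply Qs = 2P + 5748.
Equate the new curves: 56752 - 5P = 2P + 5748, giving 51004 = 7P, P = 51004/7 ≈ 7286.2857, Q = 142244/7 ≈ 20320.5714.
Expenditure moves from 5404×15703 = 84859012 to 7286.2857×20320.5714 = 148061489.3061; change = +63202477.31.

+63202477.31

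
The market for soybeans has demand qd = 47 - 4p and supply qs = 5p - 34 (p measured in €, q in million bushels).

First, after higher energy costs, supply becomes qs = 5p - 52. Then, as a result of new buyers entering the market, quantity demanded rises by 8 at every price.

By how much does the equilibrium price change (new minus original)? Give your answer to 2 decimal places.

Initially, 47 - 4p = 5p - 34, so 81 = 9p and p = 9, q = 11.
The shock moves the curves to qd = 55 - 4p and qs = 5p - 52.
Equate the new curves: 55 - 4p = 5p - 52, giving 107 = 9p, p = 107/9 ≈ 11.8889, q = 67/9 ≈ 7.4444.
Δp = 11.8889 − 9 = +2.89.

+2.89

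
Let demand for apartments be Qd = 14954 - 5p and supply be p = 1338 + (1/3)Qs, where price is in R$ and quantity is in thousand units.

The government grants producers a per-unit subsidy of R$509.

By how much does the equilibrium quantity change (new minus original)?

+954.375

Initially, 14954 - 5p = 3p - 4014, so 18968 = 8p and p = 2371, Q = 3099.
Since sellers receive the price plus the subsidy, the effective supply curve becomes Qs = 3p - 2487.
Clearing the new market: 14954 - 5p = 3p - 2487, so p = 2180.125 and Q = 4053.375.
ΔQ = 4053.375 − 3099 = +954.375.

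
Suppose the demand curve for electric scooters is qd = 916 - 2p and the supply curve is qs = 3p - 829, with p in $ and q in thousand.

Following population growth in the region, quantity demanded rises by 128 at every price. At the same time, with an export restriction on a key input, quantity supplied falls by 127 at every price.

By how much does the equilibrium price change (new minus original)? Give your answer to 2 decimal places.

Solve the original market: 916 - 2p = 3p - 829, hence p = 349 and q = 218.
After the shift, demand is qd = 1044 - 2p and supply is qs = 3p - 956.
Clearing the new market: 1044 - 2p = 3p - 956, so p = 400 and q = 244.
Δp = 400 − 349 = +51.00.

+51.00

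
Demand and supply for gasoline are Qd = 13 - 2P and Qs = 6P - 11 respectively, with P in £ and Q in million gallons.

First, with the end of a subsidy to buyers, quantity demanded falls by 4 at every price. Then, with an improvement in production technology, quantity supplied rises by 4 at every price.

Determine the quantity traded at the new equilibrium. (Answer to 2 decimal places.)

Solve the original market: 13 - 2P = 6P - 11, hence P = 3 and Q = 7.
With the change applied: demand Qd = 9 - 2P, supply Qs = 6P - 7.
Setting them equal: 9 - 2P = 6P - 7 → 16 = 8P, so P = 2 and Q = 5.

5.00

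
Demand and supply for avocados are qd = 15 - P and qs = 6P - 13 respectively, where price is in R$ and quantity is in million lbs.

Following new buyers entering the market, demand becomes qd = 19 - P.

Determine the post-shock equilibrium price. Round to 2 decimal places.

Initially, 15 - P = 6P - 13, so 28 = 7P and P = 4, q = 11.
After the shift, demand is qd = 19 - P and supply is qs = 6P - 13.
New equilibrium: 19 - P = 6P - 13 ⇒ 32 = 7P ⇒ P = 32/7 ≈ 4.5714, q = 101/7 ≈ 14.4286.

4.57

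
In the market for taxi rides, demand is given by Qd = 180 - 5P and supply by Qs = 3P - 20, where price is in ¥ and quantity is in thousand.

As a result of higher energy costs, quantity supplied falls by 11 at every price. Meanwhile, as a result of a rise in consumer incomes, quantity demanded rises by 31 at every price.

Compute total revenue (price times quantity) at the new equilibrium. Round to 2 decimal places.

1807.44

Initially, 180 - 5P = 3P - 20, so 200 = 8P and P = 25, Q = 55.
The shock moves the curves to Qd = 211 - 5P and Qs = 3P - 31.
Clearing the new market: 211 - 5P = 3P - 31, so P = 30.25 and Q = 59.75.
New expenditure = 30.25 × 59.75 = 1807.44.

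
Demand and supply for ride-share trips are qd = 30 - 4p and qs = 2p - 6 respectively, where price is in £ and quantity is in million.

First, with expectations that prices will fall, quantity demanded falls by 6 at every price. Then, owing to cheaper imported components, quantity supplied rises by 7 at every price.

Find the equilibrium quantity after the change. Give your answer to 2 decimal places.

8.67

Original equilibrium: 30 - 4p = 2p - 6 gives 36 = 6p, so p = 6 and q = 6.
With the change applied: demand qd = 24 - 4p, supply qs = 2p + 1.
Equate the new curves: 24 - 4p = 2p + 1, giving 23 = 6p, p = 23/6 ≈ 3.8333, q = 26/3 ≈ 8.6667.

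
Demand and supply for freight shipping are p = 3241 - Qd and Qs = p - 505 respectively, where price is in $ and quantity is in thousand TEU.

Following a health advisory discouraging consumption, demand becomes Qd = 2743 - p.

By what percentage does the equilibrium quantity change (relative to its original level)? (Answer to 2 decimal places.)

-18.20

Original equilibrium: 3241 - p = p - 505 gives 3746 = 2p, so p = 1873 and Q = 1368.
With the change applied: demand Qd = 2743 - p, supply Qs = p - 505.
New equilibrium: 2743 - p = p - 505 ⇒ 3248 = 2p ⇒ p = 1624, Q = 1119.
%ΔQ = (1119 − 1368) / 1368 × 100 = -18.20%.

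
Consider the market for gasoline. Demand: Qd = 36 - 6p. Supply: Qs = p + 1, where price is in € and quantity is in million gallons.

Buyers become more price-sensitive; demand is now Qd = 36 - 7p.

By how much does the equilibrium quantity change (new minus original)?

Initially, 36 - 6p = p + 1, so 35 = 7p and p = 5, Q = 6.
With the change applied: demand Qd = 36 - 7p, supply Qs = p + 1.
Clearing the new market: 36 - 7p = p + 1, so p = 4.375 and Q = 5.375.
ΔQ = 5.375 − 6 = -0.625.

-0.625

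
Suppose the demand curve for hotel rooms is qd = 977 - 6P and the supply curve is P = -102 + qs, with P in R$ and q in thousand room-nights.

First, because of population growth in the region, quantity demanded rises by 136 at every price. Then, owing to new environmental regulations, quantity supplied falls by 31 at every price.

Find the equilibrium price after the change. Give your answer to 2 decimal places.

Original equilibrium: 977 - 6P = P + 102 gives 875 = 7P, so P = 125 and q = 227.
With the change applied: demand qd = 1113 - 6P, supply qs = P + 71.
Setting them equal: 1113 - 6P = P + 71 → 1042 = 7P, so P = 1042/7 ≈ 148.8571 and q = 1539/7 ≈ 219.8571.

148.86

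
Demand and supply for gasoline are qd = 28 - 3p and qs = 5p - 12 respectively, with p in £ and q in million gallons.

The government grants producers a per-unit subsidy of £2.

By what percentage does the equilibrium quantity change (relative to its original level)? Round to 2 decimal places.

+28.85

Initially, 28 - 3p = 5p - 12, so 40 = 8p and p = 5, q = 13.
Since sellers receive the price plus the subsidy, the effective supply curve becomes qs = 5p - 2.
Equate the new curves: 28 - 3p = 5p - 2, giving 30 = 8p, p = 3.75, q = 16.75.
%Δq = (16.75 − 13) / 13 × 100 = +28.85%.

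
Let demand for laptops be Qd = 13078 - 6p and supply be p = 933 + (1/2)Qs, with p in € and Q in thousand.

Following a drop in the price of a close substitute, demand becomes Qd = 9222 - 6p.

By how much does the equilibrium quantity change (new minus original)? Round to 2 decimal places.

-964.00

Initially, 13078 - 6p = 2p - 1866, so 14944 = 8p and p = 1868, Q = 1870.
With the change applied: demand Qd = 9222 - 6p, supply Qs = 2p - 1866.
New equilibrium: 9222 - 6p = 2p - 1866 ⇒ 11088 = 8p ⇒ p = 1386, Q = 906.
ΔQ = 906 − 1870 = -964.00.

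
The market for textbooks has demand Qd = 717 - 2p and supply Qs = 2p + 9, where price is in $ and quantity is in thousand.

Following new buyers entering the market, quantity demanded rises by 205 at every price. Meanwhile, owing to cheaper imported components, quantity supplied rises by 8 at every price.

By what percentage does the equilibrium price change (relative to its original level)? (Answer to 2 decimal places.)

Initially, 717 - 2p = 2p + 9, so 708 = 4p and p = 177, Q = 363.
With the change applied: demand Qd = 922 - 2p, supply Qs = 2p + 17.
Setting them equal: 922 - 2p = 2p + 17 → 905 = 4p, so p = 226.25 and Q = 469.5.
%Δp = (226.25 − 177) / 177 × 100 = +27.82%.

+27.82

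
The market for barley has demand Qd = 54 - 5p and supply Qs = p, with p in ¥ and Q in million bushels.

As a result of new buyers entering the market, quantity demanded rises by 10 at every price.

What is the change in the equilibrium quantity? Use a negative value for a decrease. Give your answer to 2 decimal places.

+1.67

Initially, 54 - 5p = p, so 54 = 6p and p = 9, Q = 9.
With the change applied: demand Qd = 64 - 5p, supply Qs = p.
Clearing the new market: 64 - 5p = p, so p = 32/3 ≈ 10.6667 and Q = 32/3 ≈ 10.6667.
ΔQ = 10.6667 − 9 = +1.67.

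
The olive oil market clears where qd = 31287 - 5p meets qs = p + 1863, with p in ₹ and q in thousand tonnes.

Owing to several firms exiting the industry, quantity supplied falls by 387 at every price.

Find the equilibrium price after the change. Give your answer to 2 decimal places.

4968.50

Solve the original market: 31287 - 5p = p + 1863, hence p = 4904 and q = 6767.
With the change applied: demand qd = 31287 - 5p, supply qs = p + 1476.
Clearing the new market: 31287 - 5p = p + 1476, so p = 4968.5 and q = 6444.5.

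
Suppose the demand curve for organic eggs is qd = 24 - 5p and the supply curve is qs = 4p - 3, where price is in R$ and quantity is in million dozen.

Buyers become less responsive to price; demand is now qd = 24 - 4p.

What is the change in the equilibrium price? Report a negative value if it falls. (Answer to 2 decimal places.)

+0.38

Initially, 24 - 5p = 4p - 3, so 27 = 9p and p = 3, q = 9.
The shock moves the curves to qd = 24 - 4p and qs = 4p - 3.
Clearing the new market: 24 - 4p = 4p - 3, so p = 3.375 and q = 10.5.
Δp = 3.375 − 3 = +0.38.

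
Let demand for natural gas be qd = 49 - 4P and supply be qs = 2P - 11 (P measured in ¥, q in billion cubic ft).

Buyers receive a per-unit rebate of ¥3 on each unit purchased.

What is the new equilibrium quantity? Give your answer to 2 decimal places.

Original equilibrium: 49 - 4P = 2P - 11 gives 60 = 6P, so P = 10 and q = 9.
Since buyers' out-of-pocket price is the market price minus the rebate, the effective demand curve becomes qd = 61 - 4P.
New equilibrium: 61 - 4P = 2P - 11 ⇒ 72 = 6P ⇒ P = 12, q = 13.

13.00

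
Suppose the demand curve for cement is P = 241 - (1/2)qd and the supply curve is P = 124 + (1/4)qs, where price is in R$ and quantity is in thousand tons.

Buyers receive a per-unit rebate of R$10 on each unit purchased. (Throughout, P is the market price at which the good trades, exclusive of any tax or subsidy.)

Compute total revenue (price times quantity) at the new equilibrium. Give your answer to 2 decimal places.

28165.78

Before the shock: 482 - 2P = 4P - 496 ⇒ 978 = 6P ⇒ P = 163, q = 156.
Since buyers' out-of-pocket price is the market price minus the rebate, the effective demand curve becomes qd = 502 - 2P.
Equate the new curves: 502 - 2P = 4P - 496, giving 998 = 6P, P = 499/3 ≈ 166.3333, q = 508/3 ≈ 169.3333.
New expenditure = 166.3333 × 169.3333 = 28165.78.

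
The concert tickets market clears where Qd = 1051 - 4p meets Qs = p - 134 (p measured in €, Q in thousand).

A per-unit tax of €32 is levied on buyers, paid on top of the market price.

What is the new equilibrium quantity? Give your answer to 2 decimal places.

Solve the original market: 1051 - 4p = p - 134, hence p = 237 and Q = 103.
Since buyers pay the price plus the tax, the effective demand curve becomes Qd = 923 - 4p.
Equate the new curves: 923 - 4p = p - 134, giving 1057 = 5p, p = 211.4, Q = 77.4.

77.40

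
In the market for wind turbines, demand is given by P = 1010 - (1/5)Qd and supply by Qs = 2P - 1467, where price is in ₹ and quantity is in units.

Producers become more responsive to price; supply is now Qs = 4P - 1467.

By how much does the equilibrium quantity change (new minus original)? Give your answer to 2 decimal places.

+1034.44

Original equilibrium: 5050 - 5P = 2P - 1467 gives 6517 = 7P, so P = 931 and Q = 395.
The new curves are Qd = 5050 - 5P (demand) and Qs = 4P - 1467 (supply).
New equilibrium: 5050 - 5P = 4P - 1467 ⇒ 6517 = 9P ⇒ P = 6517/9 ≈ 724.1111, Q = 12865/9 ≈ 1429.4444.
ΔQ = 1429.4444 − 395 = +1034.44.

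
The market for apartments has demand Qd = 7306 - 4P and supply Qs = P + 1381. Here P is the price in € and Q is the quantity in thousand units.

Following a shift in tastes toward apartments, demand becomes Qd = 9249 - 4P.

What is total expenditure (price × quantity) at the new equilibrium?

4649358.56

Solve the original market: 7306 - 4P = P + 1381, hence P = 1185 and Q = 2566.
With the change applied: demand Qd = 9249 - 4P, supply Qs = P + 1381.
New equilibrium: 9249 - 4P = P + 1381 ⇒ 7868 = 5P ⇒ P = 1573.6, Q = 2954.6.
New expenditure = 1573.6 × 2954.6 = 4649358.56.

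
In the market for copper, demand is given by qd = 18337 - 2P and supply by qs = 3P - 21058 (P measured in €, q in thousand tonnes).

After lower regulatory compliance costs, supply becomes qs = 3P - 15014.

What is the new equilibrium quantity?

Solve the original market: 18337 - 2P = 3P - 21058, hence P = 7879 and q = 2579.
The shock moves the curves to qd = 18337 - 2P and qs = 3P - 15014.
New equilibrium: 18337 - 2P = 3P - 15014 ⇒ 33351 = 5P ⇒ P = 6670.2, q = 4996.6.

4996.6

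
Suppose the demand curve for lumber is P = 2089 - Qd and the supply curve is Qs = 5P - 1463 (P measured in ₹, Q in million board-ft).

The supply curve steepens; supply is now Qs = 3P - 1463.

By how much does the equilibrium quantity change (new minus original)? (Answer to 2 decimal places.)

Solve the original market: 2089 - P = 5P - 1463, hence P = 592 and Q = 1497.
After the shift, demand is Qd = 2089 - P and supply is Qs = 3P - 1463.
Equate the new curves: 2089 - P = 3P - 1463, giving 3552 = 4P, P = 888, Q = 1201.
ΔQ = 1201 − 1497 = -296.00.

-296.00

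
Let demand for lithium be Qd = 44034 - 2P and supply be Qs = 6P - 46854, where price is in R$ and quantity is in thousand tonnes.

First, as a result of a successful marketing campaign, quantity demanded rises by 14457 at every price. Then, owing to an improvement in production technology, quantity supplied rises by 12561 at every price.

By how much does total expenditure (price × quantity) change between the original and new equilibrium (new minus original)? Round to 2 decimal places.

+167225778.00

Original equilibrium: 44034 - 2P = 6P - 46854 gives 90888 = 8P, so P = 11361 and Q = 21312.
The new curves are Qd = 58491 - 2P (demand) and Qs = 6P - 34293 (supply).
Equate the new curves: 58491 - 2P = 6P - 34293, giving 92784 = 8P, P = 11598, Q = 35295.
Expenditure moves from 11361×21312 = 242125632 to 11598×35295 = 409351410; change = +167225778.00.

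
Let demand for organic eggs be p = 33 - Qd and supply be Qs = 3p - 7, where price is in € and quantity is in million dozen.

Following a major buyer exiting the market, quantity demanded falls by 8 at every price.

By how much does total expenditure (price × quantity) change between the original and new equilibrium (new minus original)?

Initially, 33 - p = 3p - 7, so 40 = 4p and p = 10, Q = 23.
The shock moves the curves to Qd = 25 - p and Qs = 3p - 7.
Clearing the new market: 25 - p = 3p - 7, so p = 8 and Q = 17.
Expenditure moves from 10×23 = 230 to 8×17 = 136; change = -94.

-94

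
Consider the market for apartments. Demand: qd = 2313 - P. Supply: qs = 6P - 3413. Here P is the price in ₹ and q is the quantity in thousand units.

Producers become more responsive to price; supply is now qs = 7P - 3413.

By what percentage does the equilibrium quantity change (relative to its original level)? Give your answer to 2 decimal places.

Original equilibrium: 2313 - P = 6P - 3413 gives 5726 = 7P, so P = 818 and q = 1495.
The new curves are qd = 2313 - P (demand) and qs = 7P - 3413 (supply).
Setting them equal: 2313 - P = 7P - 3413 → 5726 = 8P, so P = 715.75 and q = 1597.25.
%Δq = (1597.25 − 1495) / 1495 × 100 = +6.84%.

+6.84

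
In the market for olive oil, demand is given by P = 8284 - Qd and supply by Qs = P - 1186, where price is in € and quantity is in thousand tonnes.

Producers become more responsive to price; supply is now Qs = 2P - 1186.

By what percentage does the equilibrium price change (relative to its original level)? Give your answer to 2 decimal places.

-33.33

Solve the original market: 8284 - P = P - 1186, hence P = 4735 and Q = 3549.
With the change applied: demand Qd = 8284 - P, supply Qs = 2P - 1186.
Equate the new curves: 8284 - P = 2P - 1186, giving 9470 = 3P, P = 9470/3 ≈ 3156.6667, Q = 15382/3 ≈ 5127.3333.
%ΔP = (3156.6667 − 4735) / 4735 × 100 = -33.33%.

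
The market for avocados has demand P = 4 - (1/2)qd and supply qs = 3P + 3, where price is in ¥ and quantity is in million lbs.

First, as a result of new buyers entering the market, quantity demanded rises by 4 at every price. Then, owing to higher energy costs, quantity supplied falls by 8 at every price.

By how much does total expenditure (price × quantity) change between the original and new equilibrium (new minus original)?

Initially, 8 - 2P = 3P + 3, so 5 = 5P and P = 1, q = 6.
With the change applied: demand qd = 12 - 2P, supply qs = 3P - 5.
Setting them equal: 12 - 2P = 3P - 5 → 17 = 5P, so P = 3.4 and q = 5.2.
Expenditure moves from 1×6 = 6 to 3.4×5.2 = 17.68; change = +11.68.

+11.68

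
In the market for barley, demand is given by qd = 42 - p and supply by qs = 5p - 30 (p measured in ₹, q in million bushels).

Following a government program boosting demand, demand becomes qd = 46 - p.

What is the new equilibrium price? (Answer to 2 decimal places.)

12.67

Initially, 42 - p = 5p - 30, so 72 = 6p and p = 12, q = 30.
With the change applied: demand qd = 46 - p, supply qs = 5p - 30.
Clearing the new market: 46 - p = 5p - 30, so p = 38/3 ≈ 12.6667 and q = 100/3 ≈ 33.3333.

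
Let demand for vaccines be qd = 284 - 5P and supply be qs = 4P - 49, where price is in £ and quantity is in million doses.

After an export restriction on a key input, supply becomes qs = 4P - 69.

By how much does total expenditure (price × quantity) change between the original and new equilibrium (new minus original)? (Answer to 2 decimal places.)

Initially, 284 - 5P = 4P - 49, so 333 = 9P and P = 37, q = 99.
The new curves are qd = 284 - 5P (demand) and qs = 4P - 69 (supply).
New equilibrium: 284 - 5P = 4P - 69 ⇒ 353 = 9P ⇒ P = 353/9 ≈ 39.2222, q = 791/9 ≈ 87.8889.
Expenditure moves from 37×99 = 3663 to 39.2222×87.8889 = 3447.1975; change = -215.80.

-215.80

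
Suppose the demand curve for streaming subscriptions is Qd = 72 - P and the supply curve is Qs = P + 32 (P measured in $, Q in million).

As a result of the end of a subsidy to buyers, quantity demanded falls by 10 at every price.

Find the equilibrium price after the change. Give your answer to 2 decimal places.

15.00

Original equilibrium: 72 - P = P + 32 gives 40 = 2P, so P = 20 and Q = 52.
After the shift, demand is Qd = 62 - P and supply is Qs = P + 32.
Setting them equal: 62 - P = P + 32 → 30 = 2P, so P = 15 and Q = 47.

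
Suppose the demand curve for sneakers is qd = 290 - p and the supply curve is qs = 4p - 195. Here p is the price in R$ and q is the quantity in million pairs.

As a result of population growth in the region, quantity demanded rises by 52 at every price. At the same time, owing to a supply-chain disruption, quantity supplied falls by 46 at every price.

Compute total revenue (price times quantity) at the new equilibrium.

26281.64

Initially, 290 - p = 4p - 195, so 485 = 5p and p = 97, q = 193.
With the change applied: demand qd = 342 - p, supply qs = 4p - 241.
New equilibrium: 342 - p = 4p - 241 ⇒ 583 = 5p ⇒ p = 116.6, q = 225.4.
New expenditure = 116.6 × 225.4 = 26281.64.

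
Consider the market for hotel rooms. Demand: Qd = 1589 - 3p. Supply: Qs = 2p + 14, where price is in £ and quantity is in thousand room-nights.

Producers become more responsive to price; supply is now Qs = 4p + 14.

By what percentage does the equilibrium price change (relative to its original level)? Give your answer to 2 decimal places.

Solve the original market: 1589 - 3p = 2p + 14, hence p = 315 and Q = 644.
The shock moves the curves to Qd = 1589 - 3p and Qs = 4p + 14.
New equilibrium: 1589 - 3p = 4p + 14 ⇒ 1575 = 7p ⇒ p = 225, Q = 914.
%Δp = (225 − 315) / 315 × 100 = -28.57%.

-28.57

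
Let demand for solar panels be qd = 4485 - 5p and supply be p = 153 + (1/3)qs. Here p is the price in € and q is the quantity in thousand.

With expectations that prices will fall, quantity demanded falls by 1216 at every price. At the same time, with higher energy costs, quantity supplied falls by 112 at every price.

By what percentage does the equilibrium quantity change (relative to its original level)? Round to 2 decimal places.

Original equilibrium: 4485 - 5p = 3p - 459 gives 4944 = 8p, so p = 618 and q = 1395.
After the shift, demand is qd = 3269 - 5p and supply is qs = 3p - 571.
Equate the new curves: 3269 - 5p = 3p - 571, giving 3840 = 8p, p = 480, q = 869.
%Δq = (869 − 1395) / 1395 × 100 = -37.71%.

-37.71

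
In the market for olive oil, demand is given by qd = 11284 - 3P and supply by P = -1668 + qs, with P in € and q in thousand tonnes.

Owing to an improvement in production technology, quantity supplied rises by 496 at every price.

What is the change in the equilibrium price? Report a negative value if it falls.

-124

Original equilibrium: 11284 - 3P = P + 1668 gives 9616 = 4P, so P = 2404 and q = 4072.
The new curves are qd = 11284 - 3P (demand) and qs = P + 2164 (supply).
Clearing the new market: 11284 - 3P = P + 2164, so P = 2280 and q = 4444.
ΔP = 2280 − 2404 = -124.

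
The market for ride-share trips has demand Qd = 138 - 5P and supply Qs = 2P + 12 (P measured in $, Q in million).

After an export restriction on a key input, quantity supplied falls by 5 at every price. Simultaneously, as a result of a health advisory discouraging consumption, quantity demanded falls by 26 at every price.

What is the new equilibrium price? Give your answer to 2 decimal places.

Before the shock: 138 - 5P = 2P + 12 ⇒ 126 = 7P ⇒ P = 18, Q = 48.
The new curves are Qd = 112 - 5P (demand) and Qs = 2P + 7 (supply).
New equilibrium: 112 - 5P = 2P + 7 ⇒ 105 = 7P ⇒ P = 15, Q = 37.

15.00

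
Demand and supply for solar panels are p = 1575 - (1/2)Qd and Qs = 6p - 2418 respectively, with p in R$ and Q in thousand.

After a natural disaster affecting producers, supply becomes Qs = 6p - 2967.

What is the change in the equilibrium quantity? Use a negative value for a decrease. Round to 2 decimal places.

Solve the original market: 3150 - 2p = 6p - 2418, hence p = 696 and Q = 1758.
The shock moves the curves to Qd = 3150 - 2p and Qs = 6p - 2967.
Equate the new curves: 3150 - 2p = 6p - 2967, giving 6117 = 8p, p = 764.625, Q = 1620.75.
ΔQ = 1620.75 − 1758 = -137.25.

-137.25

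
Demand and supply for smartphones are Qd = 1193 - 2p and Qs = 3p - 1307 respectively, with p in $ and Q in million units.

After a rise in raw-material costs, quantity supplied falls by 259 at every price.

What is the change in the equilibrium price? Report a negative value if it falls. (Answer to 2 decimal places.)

Initially, 1193 - 2p = 3p - 1307, so 2500 = 5p and p = 500, Q = 193.
After the shift, demand is Qd = 1193 - 2p and supply is Qs = 3p - 1566.
Clearing the new market: 1193 - 2p = 3p - 1566, so p = 551.8 and Q = 89.4.
Δp = 551.8 − 500 = +51.80.

+51.80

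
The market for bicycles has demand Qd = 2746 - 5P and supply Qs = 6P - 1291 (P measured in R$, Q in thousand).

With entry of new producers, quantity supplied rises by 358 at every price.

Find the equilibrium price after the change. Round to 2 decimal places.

334.45

Before the shock: 2746 - 5P = 6P - 1291 ⇒ 4037 = 11P ⇒ P = 367, Q = 911.
With the change applied: demand Qd = 2746 - 5P, supply Qs = 6P - 933.
Equate the new curves: 2746 - 5P = 6P - 933, giving 3679 = 11P, P = 3679/11 ≈ 334.4545, Q = 11811/11 ≈ 1073.7273.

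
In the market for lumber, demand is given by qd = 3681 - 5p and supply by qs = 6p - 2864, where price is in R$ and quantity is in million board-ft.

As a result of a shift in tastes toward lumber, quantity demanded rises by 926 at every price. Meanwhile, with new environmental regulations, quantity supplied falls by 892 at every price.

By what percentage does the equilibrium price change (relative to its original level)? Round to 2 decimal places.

+27.78

Initially, 3681 - 5p = 6p - 2864, so 6545 = 11p and p = 595, q = 706.
The new curves are qd = 4607 - 5p (demand) and qs = 6p - 3756 (supply).
New equilibrium: 4607 - 5p = 6p - 3756 ⇒ 8363 = 11p ⇒ p = 8363/11 ≈ 760.2727, q = 8862/11 ≈ 805.6364.
%Δp = (760.2727 − 595) / 595 × 100 = +27.78%.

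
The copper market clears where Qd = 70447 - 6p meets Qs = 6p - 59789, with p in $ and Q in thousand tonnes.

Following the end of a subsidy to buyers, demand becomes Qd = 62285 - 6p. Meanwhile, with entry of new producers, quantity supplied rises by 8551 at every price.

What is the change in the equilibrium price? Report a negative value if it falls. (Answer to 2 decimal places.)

-1392.75

Solve the original market: 70447 - 6p = 6p - 59789, hence p = 10853 and Q = 5329.
The shock moves the curves to Qd = 62285 - 6p and Qs = 6p - 51238.
Equate the new curves: 62285 - 6p = 6p - 51238, giving 113523 = 12p, p = 9460.25, Q = 5523.5.
Δp = 9460.25 − 10853 = -1392.75.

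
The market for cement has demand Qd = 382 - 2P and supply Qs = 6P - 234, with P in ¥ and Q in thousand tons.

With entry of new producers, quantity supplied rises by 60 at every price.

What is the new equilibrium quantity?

Initially, 382 - 2P = 6P - 234, so 616 = 8P and P = 77, Q = 228.
With the change applied: demand Qd = 382 - 2P, supply Qs = 6P - 174.
New equilibrium: 382 - 2P = 6P - 174 ⇒ 556 = 8P ⇒ P = 69.5, Q = 243.

243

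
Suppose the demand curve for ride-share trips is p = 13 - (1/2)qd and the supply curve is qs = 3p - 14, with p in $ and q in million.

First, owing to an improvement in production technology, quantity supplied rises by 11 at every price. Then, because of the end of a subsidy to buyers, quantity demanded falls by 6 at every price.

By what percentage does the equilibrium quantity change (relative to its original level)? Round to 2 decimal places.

+8.00

Original equilibrium: 26 - 2p = 3p - 14 gives 40 = 5p, so p = 8 and q = 10.
With the change applied: demand qd = 20 - 2p, supply qs = 3p - 3.
Clearing the new market: 20 - 2p = 3p - 3, so p = 4.6 and q = 10.8.
%Δq = (10.8 − 10) / 10 × 100 = +8.00%.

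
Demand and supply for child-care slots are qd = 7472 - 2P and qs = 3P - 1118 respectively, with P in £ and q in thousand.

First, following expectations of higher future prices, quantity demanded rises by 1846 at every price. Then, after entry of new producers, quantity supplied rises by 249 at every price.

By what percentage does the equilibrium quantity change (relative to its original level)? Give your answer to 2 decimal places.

Original equilibrium: 7472 - 2P = 3P - 1118 gives 8590 = 5P, so P = 1718 and q = 4036.
After the shift, demand is qd = 9318 - 2P and supply is qs = 3P - 869.
Setting them equal: 9318 - 2P = 3P - 869 → 10187 = 5P, so P = 2037.4 and q = 5243.2.
%Δq = (5243.2 − 4036) / 4036 × 100 = +29.91%.

+29.91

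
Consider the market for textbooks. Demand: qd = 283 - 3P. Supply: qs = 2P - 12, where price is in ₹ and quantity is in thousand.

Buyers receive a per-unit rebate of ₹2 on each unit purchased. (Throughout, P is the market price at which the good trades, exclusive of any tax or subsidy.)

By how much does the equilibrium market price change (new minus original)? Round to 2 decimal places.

Solve the original market: 283 - 3P = 2P - 12, hence P = 59 and q = 106.
Since buyers' out-of-pocket price is the market price minus the rebate, the effective demand curve becomes qd = 289 - 3P.
Equate the new curves: 289 - 3P = 2P - 12, giving 301 = 5P, P = 60.2, q = 108.4.
ΔP = 60.2 − 59 = +1.20.

+1.20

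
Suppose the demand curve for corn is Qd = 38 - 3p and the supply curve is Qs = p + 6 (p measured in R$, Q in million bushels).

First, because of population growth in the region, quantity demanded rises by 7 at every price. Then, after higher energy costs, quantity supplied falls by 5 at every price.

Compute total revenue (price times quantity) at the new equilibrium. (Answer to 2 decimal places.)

Original equilibrium: 38 - 3p = p + 6 gives 32 = 4p, so p = 8 and Q = 14.
The new curves are Qd = 45 - 3p (demand) and Qs = p + 1 (supply).
Clearing the new market: 45 - 3p = p + 1, so p = 11 and Q = 12.
New expenditure = 11 × 12 = 132.00.

132.00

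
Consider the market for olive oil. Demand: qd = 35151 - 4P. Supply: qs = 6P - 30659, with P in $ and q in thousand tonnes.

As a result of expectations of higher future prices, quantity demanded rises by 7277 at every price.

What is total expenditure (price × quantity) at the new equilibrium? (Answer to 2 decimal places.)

96425140.84

Before the shock: 35151 - 4P = 6P - 30659 ⇒ 65810 = 10P ⇒ P = 6581, q = 8827.
With the change applied: demand qd = 42428 - 4P, supply qs = 6P - 30659.
Setting them equal: 42428 - 4P = 6P - 30659 → 73087 = 10P, so P = 7308.7 and q = 13193.2.
New expenditure = 7308.7 × 13193.2 = 96425140.84.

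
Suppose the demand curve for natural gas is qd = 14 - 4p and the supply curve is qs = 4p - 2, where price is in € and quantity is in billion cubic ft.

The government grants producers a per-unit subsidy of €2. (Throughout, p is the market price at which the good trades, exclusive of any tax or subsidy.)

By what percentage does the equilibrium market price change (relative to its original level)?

-50

Before the shock: 14 - 4p = 4p - 2 ⇒ 16 = 8p ⇒ p = 2, q = 6.
Since sellers receive the price plus the subsidy, the effective supply curve becomes qs = 4p + 6.
Clearing the new market: 14 - 4p = 4p + 6, so p = 1 and q = 10.
%Δp = (1 − 2) / 2 × 100 = -50%.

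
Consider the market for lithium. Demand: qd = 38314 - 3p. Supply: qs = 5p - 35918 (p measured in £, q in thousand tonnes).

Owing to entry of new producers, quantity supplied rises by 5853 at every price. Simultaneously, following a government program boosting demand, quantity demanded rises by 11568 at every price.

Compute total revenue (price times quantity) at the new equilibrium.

Initially, 38314 - 3p = 5p - 35918, so 74232 = 8p and p = 9279, q = 10477.
With the change applied: demand qd = 49882 - 3p, supply qs = 5p - 30065.
New equilibrium: 49882 - 3p = 5p - 30065 ⇒ 79947 = 8p ⇒ p = 9993.375, q = 19901.875.
New expenditure = 9993.375 × 19901.875 = 198886900.078125.

198886900.078125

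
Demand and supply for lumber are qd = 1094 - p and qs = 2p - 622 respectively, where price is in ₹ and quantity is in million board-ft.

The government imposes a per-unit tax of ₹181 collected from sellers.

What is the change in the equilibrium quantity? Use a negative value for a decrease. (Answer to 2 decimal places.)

-120.67

Before the shock: 1094 - p = 2p - 622 ⇒ 1716 = 3p ⇒ p = 572, q = 522.
Since sellers keep the price net of the tax, the effective supply curve becomes qs = 2p - 984.
Setting them equal: 1094 - p = 2p - 984 → 2078 = 3p, so p = 2078/3 ≈ 692.6667 and q = 1204/3 ≈ 401.3333.
Δq = 401.3333 − 522 = -120.67.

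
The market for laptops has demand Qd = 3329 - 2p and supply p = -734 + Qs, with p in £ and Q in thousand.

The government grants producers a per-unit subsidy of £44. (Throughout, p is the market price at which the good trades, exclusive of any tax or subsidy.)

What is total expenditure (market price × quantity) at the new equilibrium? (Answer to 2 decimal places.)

Solve the original market: 3329 - 2p = p + 734, hence p = 865 and Q = 1599.
Since sellers receive the price plus the subsidy, the effective supply curve becomes Qs = p + 778.
Setting them equal: 3329 - 2p = p + 778 → 2551 = 3p, so p = 2551/3 ≈ 850.3333 and Q = 4885/3 ≈ 1628.3333.
New expenditure = 850.3333 × 1628.3333 = 1384626.11.

1384626.11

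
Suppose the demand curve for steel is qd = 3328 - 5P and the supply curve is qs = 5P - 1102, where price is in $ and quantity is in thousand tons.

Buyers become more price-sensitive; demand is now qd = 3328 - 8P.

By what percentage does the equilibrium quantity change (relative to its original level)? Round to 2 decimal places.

Solve the original market: 3328 - 5P = 5P - 1102, hence P = 443 and q = 1113.
With the change applied: demand qd = 3328 - 8P, supply qs = 5P - 1102.
Setting them equal: 3328 - 8P = 5P - 1102 → 4430 = 13P, so P = 4430/13 ≈ 340.7692 and q = 7824/13 ≈ 601.8462.
%Δq = (601.8462 − 1113) / 1113 × 100 = -45.93%.

-45.93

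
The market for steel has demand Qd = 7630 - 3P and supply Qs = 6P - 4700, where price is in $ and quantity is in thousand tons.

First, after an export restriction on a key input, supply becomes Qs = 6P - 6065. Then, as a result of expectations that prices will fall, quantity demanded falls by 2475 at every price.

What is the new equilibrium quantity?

1415

Solve the original market: 7630 - 3P = 6P - 4700, hence P = 1370 and Q = 3520.
The new curves are Qd = 5155 - 3P (demand) and Qs = 6P - 6065 (supply).
Equate the new curves: 5155 - 3P = 6P - 6065, giving 11220 = 9P, P = 3740/3 ≈ 1246.6667, Q = 1415.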